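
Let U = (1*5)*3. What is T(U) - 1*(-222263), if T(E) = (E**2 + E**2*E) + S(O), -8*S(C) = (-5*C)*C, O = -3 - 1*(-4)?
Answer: 1806909/8 ≈ 2.2586e+5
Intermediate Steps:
U = 15 (U = 5*3 = 15)
O = 1 (O = -3 + 4 = 1)
S(C) = 5*C**2/8 (S(C) = -(-5*C)*C/8 = -(-5)*C**2/8 = 5*C**2/8)
T(E) = 5/8 + E**2 + E**3 (T(E) = (E**2 + E**2*E) + (5/8)*1**2 = (E**2 + E**3) + (5/8)*1 = (E**2 + E**3) + 5/8 = 5/8 + E**2 + E**3)
T(U) - 1*(-222263) = (5/8 + 15**2 + 15**3) - 1*(-222263) = (5/8 + 225 + 3375) + 222263 = 28805/8 + 222263 = 1806909/8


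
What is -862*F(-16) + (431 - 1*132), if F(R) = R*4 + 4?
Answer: 52019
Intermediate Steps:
F(R) = 4 + 4*R (F(R) = 4*R + 4 = 4 + 4*R)
-862*F(-16) + (431 - 1*132) = -862*(4 + 4*(-16)) + (431 - 1*132) = -862*(4 - 64) + (431 - 132) = -862*(-60) + 299 = 51720 + 299 = 52019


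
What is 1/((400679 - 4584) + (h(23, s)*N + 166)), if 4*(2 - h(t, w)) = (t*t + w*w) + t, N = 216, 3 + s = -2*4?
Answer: 1/360351 ≈ 2.7751e-6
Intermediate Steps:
s = -11 (s = -3 - 2*4 = -3 - 8 = -11)
h(t, w) = 2 - t/4 - t²/4 - w²/4 (h(t, w) = 2 - ((t*t + w*w) + t)/4 = 2 - ((t² + w²) + t)/4 = 2 - (t + t² + w²)/4 = 2 + (-t/4 - t²/4 - w²/4) = 2 - t/4 - t²/4 - w²/4)
1/((400679 - 4584) + (h(23, s)*N + 166)) = 1/((400679 - 4584) + ((2 - ¼*23 - ¼*23² - ¼*(-11)²)*216 + 166)) = 1/(396095 + ((2 - 23/4 - ¼*529 - ¼*121)*216 + 166)) = 1/(396095 + ((2 - 23/4 - 529/4 - 121/4)*216 + 166)) = 1/(396095 + (-665/4*216 + 166)) = 1/(396095 + (-35910 + 166)) = 1/(396095 - 35744) = 1/360351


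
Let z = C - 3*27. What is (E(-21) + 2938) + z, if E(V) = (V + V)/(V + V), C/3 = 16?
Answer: 2906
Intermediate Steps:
C = 48 (C = 3*16 = 48)
E(V) = 1 (E(V) = (2*V)/((2*V)) = (2*V)*(1/(2*V)) = 1)
z = -33 (z = 48 - 3*27 = 48 - 81 = -33)
(E(-21) + 2938) + z = (1 + 2938) - 33 = 2939 - 33 = 2906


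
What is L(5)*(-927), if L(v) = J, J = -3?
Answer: 2781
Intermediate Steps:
L(v) = -3
L(5)*(-927) = -3*(-927) = 2781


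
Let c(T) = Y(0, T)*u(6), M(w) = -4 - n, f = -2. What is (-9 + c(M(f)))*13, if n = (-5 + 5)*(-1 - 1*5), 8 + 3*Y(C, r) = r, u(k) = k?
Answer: -429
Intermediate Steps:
Y(C, r) = -8/3 + r/3
n = 0 (n = 0*(-1 - 5) = 0*(-6) = 0)
M(w) = -4 (M(w) = -4 - 1*0 = -4 + 0 = -4)
c(T) = -16 + 2*T (c(T) = (-8/3 + T/3)*6 = -16 + 2*T)
(-9 + c(M(f)))*13 = (-9 + (-16 + 2*(-4)))*13 = (-9 + (-16 - 8))*13 = (-9 - 24)*13 = -33*13 = -429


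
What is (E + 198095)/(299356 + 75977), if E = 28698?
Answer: 32399/53619 ≈ 0.60424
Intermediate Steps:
(E + 198095)/(299356 + 75977) = (28698 + 198095)/(299356 + 75977) = 226793/375333 = 226793*(1/375333) = 32399/53619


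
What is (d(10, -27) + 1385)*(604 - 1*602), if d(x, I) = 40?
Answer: 2850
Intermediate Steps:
(d(10, -27) + 1385)*(604 - 1*602) = (40 + 1385)*(604 - 1*602) = 1425*(604 - 602) = 1425*2 = 2850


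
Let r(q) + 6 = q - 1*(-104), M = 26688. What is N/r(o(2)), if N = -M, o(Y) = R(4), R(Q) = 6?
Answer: -3336/13 ≈ -256.62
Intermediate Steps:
o(Y) = 6
r(q) = 98 + q (r(q) = -6 + (q - 1*(-104)) = -6 + (q + 104) = -6 + (104 + q) = 98 + q)
N = -26688 (N = -1*26688 = -26688)
N/r(o(2)) = -26688/(98 + 6) = -26688/104 = -26688*1/104 = -3336/13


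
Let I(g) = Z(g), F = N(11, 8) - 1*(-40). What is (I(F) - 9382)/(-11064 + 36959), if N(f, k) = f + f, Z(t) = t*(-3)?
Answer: -9568/25895 ≈ -0.36949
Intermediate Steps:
Z(t) = -3*t
N(f, k) = 2*f
F = 62 (F = 2*11 - 1*(-40) = 22 + 40 = 62)
I(g) = -3*g
(I(F) - 9382)/(-11064 + 36959) = (-3*62 - 9382)/(-11064 + 36959) = (-186 - 9382)/25895 = -9568*1/25895 = -9568/25895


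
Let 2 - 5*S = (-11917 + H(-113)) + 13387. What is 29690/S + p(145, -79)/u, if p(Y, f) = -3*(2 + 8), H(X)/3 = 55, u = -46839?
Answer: -2317733520/25496029 ≈ -90.906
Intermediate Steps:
H(X) = 165 (H(X) = 3*55 = 165)
p(Y, f) = -30 (p(Y, f) = -3*10 = -30)
S = -1633/5 (S = ⅖ - ((-11917 + 165) + 13387)/5 = ⅖ - (-11752 + 13387)/5 = ⅖ - ⅕*1635 = ⅖ - 327 = -1633/5 ≈ -326.60)
29690/S + p(145, -79)/u = 29690/(-1633/5) - 30/(-46839) = 29690*(-5/1633) - 30*(-1/46839) = -148450/1633 + 10/15613 = -2317733520/25496029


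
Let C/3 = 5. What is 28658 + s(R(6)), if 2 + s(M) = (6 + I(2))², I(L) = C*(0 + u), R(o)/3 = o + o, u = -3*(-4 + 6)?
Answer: 35712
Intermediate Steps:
C = 15 (C = 3*5 = 15)
u = -6 (u = -3*2 = -6)
R(o) = 6*o (R(o) = 3*(o + o) = 3*(2*o) = 6*o)
I(L) = -90 (I(L) = 15*(0 - 6) = 15*(-6) = -90)
s(M) = 7054 (s(M) = -2 + (6 - 90)² = -2 + (-84)² = -2 + 7056 = 7054)
28658 + s(R(6)) = 28658 + 7054 = 35712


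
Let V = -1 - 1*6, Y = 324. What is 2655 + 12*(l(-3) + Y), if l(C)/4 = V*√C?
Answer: 6543 - 336*I*√3 ≈ 6543.0 - 581.97*I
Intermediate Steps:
V = -7 (V = -1 - 6 = -7)
l(C) = -28*√C (l(C) = 4*(-7*√C) = -28*√C)
2655 + 12*(l(-3) + Y) = 2655 + 12*(-28*I*√3 + 324) = 2655 + 12*(324 - 28*I*√3) = 2655 + (3888 - 336*I*√3) = 6543 - 336*I*√3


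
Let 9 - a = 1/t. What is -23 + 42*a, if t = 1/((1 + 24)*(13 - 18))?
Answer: 5605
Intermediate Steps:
t = -1/125 (t = 1/(25*(-5)) = 1/(-125) = -1/125 ≈ -0.0080000)
a = 134 (a = 9 - 1/(-1/125) = 9 - 1*(-125) = 9 + 125 = 134)
-23 + 42*a = -23 + 42*134 = -23 + 5628 = 5605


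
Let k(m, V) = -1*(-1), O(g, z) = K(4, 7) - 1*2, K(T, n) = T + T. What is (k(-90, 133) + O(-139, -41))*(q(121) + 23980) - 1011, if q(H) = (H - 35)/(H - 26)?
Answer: 15851257/95 ≈ 1.6686e+5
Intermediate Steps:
K(T, n) = 2*T
O(g, z) = 6 (O(g, z) = 2*4 - 1*2 = 8 - 2 = 6)
q(H) = (-35 + H)/(-26 + H)
k(m, V) = 1
(k(-90, 133) + O(-139, -41))*(q(121) + 23980) - 1011 = (1 + 6)*((-35 + 121)/(-26 + 121) + 23980) - 1011 = 7*(86/95 + 23980) - 1011 = 7*(2278186/95) - 1011 = 15947302/95 - 1011 = 15851257/95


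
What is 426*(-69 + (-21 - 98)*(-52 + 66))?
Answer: -739110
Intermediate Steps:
426*(-69 + (-21 - 98)*(-52 + 66)) = 426*(-69 - 119*14) = 426*(-69 - 1666) = 426*(-1735) = -739110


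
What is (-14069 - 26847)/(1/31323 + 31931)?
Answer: -640805934/500087357 ≈ -1.2814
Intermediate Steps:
(-14069 - 26847)/(1/31323 + 31931) = -40916/(1/31323 + 31931) = -40916/1000174714/31323 = -40916*31323/1000174714 = -640805934/500087357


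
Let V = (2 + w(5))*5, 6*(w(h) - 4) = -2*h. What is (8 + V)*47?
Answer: 4183/3 ≈ 1394.3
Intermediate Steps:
w(h) = 4 - h/3 (w(h) = 4 + (-2*h)/6 = 4 - h/3)
V = 65/3 (V = (2 + (4 - 1/3*5))*5 = (2 + (4 - 5/3))*5 = (2 + 7/3)*5 = (13/3)*5 = 65/3 ≈ 21.667)
(8 + V)*47 = (8 + 65/3)*47 = (89/3)*47 = 4183/3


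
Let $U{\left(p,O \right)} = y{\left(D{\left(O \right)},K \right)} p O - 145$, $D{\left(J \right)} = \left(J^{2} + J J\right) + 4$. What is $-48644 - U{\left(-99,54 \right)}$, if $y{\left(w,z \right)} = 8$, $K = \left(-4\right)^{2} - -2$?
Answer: $-5731$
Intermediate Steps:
$D{\left(J \right)} = 4 + 2 J^{2}$ ($D{\left(J \right)} = \left(J^{2} + J^{2}\right) + 4 = 2 J^{2} + 4 = 4 + 2 J^{2}$)
$K = 18$ ($K = 16 + 2 = 18$)
$U{\left(p,O \right)} = -145 + 8 O p$ ($U{\left(p,O \right)} = 8 p O - 145 = 8 O p - 145 = -145 + 8 O p$)
$-48644 - U{\left(-99,54 \right)} = -48644 - \left(-145 + 8 \cdot 54 \left(-99\right)\right) = -48644 - \left(-145 - 42768\right) = -48644 - -42913 = -48644 + 42913 = -5731$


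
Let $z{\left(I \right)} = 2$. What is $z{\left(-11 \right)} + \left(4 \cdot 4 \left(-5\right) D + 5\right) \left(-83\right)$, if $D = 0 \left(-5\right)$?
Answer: $-413$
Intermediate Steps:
$D = 0$
$z{\left(-11 \right)} + \left(4 \cdot 4 \left(-5\right) D + 5\right) \left(-83\right) = 2 + \left(4 \cdot 4 \left(-5\right) 0 + 5\right) \left(-83\right) = 2 + \left(16 \left(-5\right) 0 + 5\right) \left(-83\right) = 2 + \left(\left(-80\right) 0 + 5\right) \left(-83\right) = 2 + \left(0 + 5\right) \left(-83\right) = 2 + 5 \left(-83\right) = 2 - 415 = -413$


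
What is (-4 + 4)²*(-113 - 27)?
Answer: 0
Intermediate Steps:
(-4 + 4)²*(-113 - 27) = 0²*(-140) = 0*(-140) = 0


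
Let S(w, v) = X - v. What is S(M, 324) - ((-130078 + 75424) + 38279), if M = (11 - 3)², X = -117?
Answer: 15934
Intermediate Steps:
M = 64 (M = 8² = 64)
S(w, v) = -117 - v
S(M, 324) - ((-130078 + 75424) + 38279) = (-117 - 1*324) - ((-130078 + 75424) + 38279) = (-117 - 324) - (-54654 + 38279) = -441 - 1*(-16375) = -441 + 16375 = 15934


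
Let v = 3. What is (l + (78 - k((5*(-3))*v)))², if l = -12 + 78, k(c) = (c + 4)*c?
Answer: 2893401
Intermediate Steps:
k(c) = c*(4 + c) (k(c) = (4 + c)*c = c*(4 + c))
l = 66
(l + (78 - k((5*(-3))*v)))² = (66 + (78 - (5*(-3))*3*(4 + (5*(-3))*3)))² = (66 + (78 - (-15*3)*(4 - 15*3)))² = (66 + (78 - (-45)*(4 - 45)))² = (66 + (78 - (-45)*(-41)))² = (66 + (78 - 1*1845))² = (66 + (78 - 1845))² = (66 - 1767)² = (-1701)² = 2893401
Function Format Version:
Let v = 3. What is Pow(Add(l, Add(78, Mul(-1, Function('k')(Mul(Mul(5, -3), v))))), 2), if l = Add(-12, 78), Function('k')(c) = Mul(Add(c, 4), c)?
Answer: 2893401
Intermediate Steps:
Function('k')(c) = Mul(c, Add(4, c)) (Function('k')(c) = Mul(Add(4, c), c) = Mul(c, Add(4, c)))
l = 66
Pow(Add(l, Add(78, Mul(-1, Function('k')(Mul(Mul(5, -3), v))))), 2) = Pow(Add(66, Add(78, Mul(-1, Mul(Mul(Mul(5, -3), 3), Add(4, Mul(Mul(5, -3), 3)))))), 2) = Pow(Add(66, Add(78, Mul(-1, Mul(Mul(-15, 3), Add(4, Mul(-15, 3)))))), 2) = Pow(Add(66, Add(78, Mul(-1, Mul(-45, Add(4, -45))))), 2) = Pow(Add(66, Add(78, Mul(-1, Mul(-45, -41)))), 2) = Pow(Add(66, Add(78, Mul(-1, 1845))), 2) = Pow(Add(66, Add(78, -1845)), 2) = Pow(Add(66, -1767), 2) = Pow(-1701, 2) = 2893401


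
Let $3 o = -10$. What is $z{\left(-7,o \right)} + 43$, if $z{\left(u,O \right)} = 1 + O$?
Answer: $\frac{122}{3} \approx 40.667$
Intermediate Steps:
$o = - \frac{10}{3}$ ($o = \frac{1}{3} \left(-10\right) = - \frac{10}{3} \approx -3.3333$)
$z{\left(-7,o \right)} + 43 = \left(1 - \frac{10}{3}\right) + 43 = - \frac{7}{3} + 43 = \frac{122}{3}$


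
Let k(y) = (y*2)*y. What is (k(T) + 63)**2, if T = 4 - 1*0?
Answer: 9025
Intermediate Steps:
T = 4 (T = 4 + 0 = 4)
k(y) = 2*y**2 (k(y) = (2*y)*y = 2*y**2)
(k(T) + 63)**2 = (2*4**2 + 63)**2 = (2*16 + 63)**2 = (32 + 63)**2 = 95**2 = 9025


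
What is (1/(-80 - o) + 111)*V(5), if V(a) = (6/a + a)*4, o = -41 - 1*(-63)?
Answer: 701902/255 ≈ 2752.6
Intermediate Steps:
o = 22 (o = -41 + 63 = 22)
V(a) = 4*a + 24/a (V(a) = (a + 6/a)*4 = 4*a + 24/a)
(1/(-80 - o) + 111)*V(5) = (1/(-80 - 1*22) + 111)*(4*5 + 24/5) = (1/(-80 - 22) + 111)*(20 + 24*(⅕)) = (1/(-102) + 111)*(20 + 24/5) = (-1/102 + 111)*(124/5) = (11321/102)*(124/5) = 701902/255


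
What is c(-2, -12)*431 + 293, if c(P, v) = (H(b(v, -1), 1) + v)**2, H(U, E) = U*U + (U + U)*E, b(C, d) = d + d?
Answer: 62357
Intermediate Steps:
b(C, d) = 2*d
H(U, E) = U**2 + 2*E*U (H(U, E) = U**2 + (2*U)*E = U**2 + 2*E*U)
c(P, v) = v**2 (c(P, v) = ((2*(-1))*(2*(-1) + 2*1) + v)**2 = (-2*(-2 + 2) + v)**2 = (-2*0 + v)**2 = (0 + v)**2 = v**2)
c(-2, -12)*431 + 293 = (-12)**2*431 + 293 = 144*431 + 293 = 62064 + 293 = 62357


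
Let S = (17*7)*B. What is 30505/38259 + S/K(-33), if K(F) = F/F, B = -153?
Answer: -696551108/38259 ≈ -18206.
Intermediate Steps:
S = -18207 (S = (17*7)*(-153) = 119*(-153) = -18207)
K(F) = 1
30505/38259 + S/K(-33) = 30505/38259 - 18207/1 = 30505*(1/38259) - 18207*1 = 30505/38259 - 18207 = -696551108/38259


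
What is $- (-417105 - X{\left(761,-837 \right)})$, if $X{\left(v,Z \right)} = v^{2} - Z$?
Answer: $997063$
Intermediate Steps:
$- (-417105 - X{\left(761,-837 \right)}) = - (-417105 - \left(761^{2} - -837\right)) = - (-417105 - \left(579121 + 837\right)) = - (-417105 - 579958) = \left(-1\right) \left(-997063\right) = 997063$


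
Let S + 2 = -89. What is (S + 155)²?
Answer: 4096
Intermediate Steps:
S = -91 (S = -2 - 89 = -91)
(S + 155)² = (-91 + 155)² = 64² = 4096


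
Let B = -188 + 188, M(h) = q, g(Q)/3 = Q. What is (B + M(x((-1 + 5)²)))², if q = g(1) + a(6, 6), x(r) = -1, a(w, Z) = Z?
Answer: 81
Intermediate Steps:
g(Q) = 3*Q
q = 9 (q = 3*1 + 6 = 3 + 6 = 9)
M(h) = 9
B = 0
(B + M(x((-1 + 5)²)))² = (0 + 9)² = 9² = 81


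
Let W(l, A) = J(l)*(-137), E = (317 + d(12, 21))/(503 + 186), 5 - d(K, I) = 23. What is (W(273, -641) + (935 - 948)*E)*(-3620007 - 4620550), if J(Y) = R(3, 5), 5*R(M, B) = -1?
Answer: -47515051662/265 ≈ -1.7930e+8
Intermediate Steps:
R(M, B) = -⅕ (R(M, B) = (⅕)*(-1) = -⅕)
J(Y) = -⅕
d(K, I) = -18 (d(K, I) = 5 - 1*23 = 5 - 23 = -18)
E = 23/53 (E = (317 - 18)/(503 + 186) = 299/689 = 299*(1/689) = 23/53 ≈ 0.43396)
W(l, A) = 137/5 (W(l, A) = -⅕*(-137) = 137/5)
(W(273, -641) + (935 - 948)*E)*(-3620007 - 4620550) = (137/5 + (935 - 948)*(23/53))*(-3620007 - 4620550) = (137/5 - 13*23/53)*(-8240557) = (137/5 - 299/53)*(-8240557) = (5766/265)*(-8240557) = -47515051662/265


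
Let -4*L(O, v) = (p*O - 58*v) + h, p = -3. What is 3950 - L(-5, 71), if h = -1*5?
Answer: 2923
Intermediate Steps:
h = -5
L(O, v) = 5/4 + 3*O/4 + 29*v/2 (L(O, v) = -((-3*O - 58*v) - 5)/4 = -((-58*v - 3*O) - 5)/4 = -(-5 - 58*v - 3*O)/4 = 5/4 + 3*O/4 + 29*v/2)
3950 - L(-5, 71) = 3950 - (5/4 + (¾)*(-5) + (29/2)*71) = 3950 - (5/4 - 15/4 + 2059/2) = 3950 - 1*1027 = 3950 - 1027 = 2923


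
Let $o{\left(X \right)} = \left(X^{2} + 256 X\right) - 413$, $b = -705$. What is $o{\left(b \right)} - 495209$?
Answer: $-179077$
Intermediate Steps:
$o{\left(X \right)} = -413 + X^{2} + 256 X$
$o{\left(b \right)} - 495209 = \left(-413 + \left(-705\right)^{2} + 256 \left(-705\right)\right) - 495209 = \left(-413 + 497025 - 180480\right) - 495209 = 316132 - 495209 = -179077$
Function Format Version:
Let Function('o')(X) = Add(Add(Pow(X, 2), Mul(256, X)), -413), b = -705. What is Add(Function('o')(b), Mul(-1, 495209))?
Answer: -179077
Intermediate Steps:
Function('o')(X) = Add(-413, Pow(X, 2), Mul(256, X))
Add(Function('o')(b), Mul(-1, 495209)) = Add(Add(-413, Pow(-705, 2), Mul(256, -705)), Mul(-1, 495209)) = Add(Add(-413, 497025, -180480), -495209) = Add(316132, -495209) = -179077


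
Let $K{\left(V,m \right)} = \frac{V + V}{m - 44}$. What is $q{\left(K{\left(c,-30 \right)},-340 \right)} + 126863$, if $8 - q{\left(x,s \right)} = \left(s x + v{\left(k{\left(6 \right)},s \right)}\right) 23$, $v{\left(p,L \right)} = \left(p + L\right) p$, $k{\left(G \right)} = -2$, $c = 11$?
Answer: $\frac{4026123}{37} \approx 1.0881 \cdot 10^{5}$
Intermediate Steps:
$v{\left(p,L \right)} = p \left(L + p\right)$ ($v{\left(p,L \right)} = \left(L + p\right) p = p \left(L + p\right)$)
$K{\left(V,m \right)} = \frac{2 V}{-44 + m}$
$q{\left(x,s \right)} = -84 + 46 s - 23 s x$ ($q{\left(x,s \right)} = 8 - \left(s x - 2 \left(s - 2\right)\right) 23 = 8 - \left(s x - 2 \left(-2 + s\right)\right) 23 = 8 - \left(s x - \left(-4 + 2 s\right)\right) 23 = 8 - \left(4 - 2 s + s x\right) 23 = 8 - \left(92 - 46 s + 23 s x\right) = -84 + 46 s - 23 s x$)
$q{\left(K{\left(c,-30 \right)},-340 \right)} + 126863 = \left(-84 + 46 \left(-340\right) - - 7820 \cdot 2 \cdot 11 \frac{1}{-44 - 30}\right) + 126863 = \left(-84 - 15640 - - 7820 \cdot 2 \cdot 11 \frac{1}{-74}\right) + 126863 = \left(-84 - 15640 - - 7820 \cdot 2 \cdot 11 \left(- \frac{1}{74}\right)\right) + 126863 = \left(-84 - 15640 - \left(-7820\right) \left(- \frac{11}{37}\right)\right) + 126863 = \left(-84 - 15640 - \frac{86020}{37}\right) + 126863 = - \frac{667808}{37} + 126863 = \frac{4026123}{37}$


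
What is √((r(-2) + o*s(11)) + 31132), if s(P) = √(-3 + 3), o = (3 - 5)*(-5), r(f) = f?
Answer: √31130 ≈ 176.44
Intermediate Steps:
o = 10 (o = -2*(-5) = 10)
s(P) = 0 (s(P) = √0 = 0)
√((r(-2) + o*s(11)) + 31132) = √((-2 + 10*0) + 31132) = √((-2 + 0) + 31132) = √(-2 + 31132) = √31130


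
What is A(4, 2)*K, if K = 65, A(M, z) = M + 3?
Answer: 455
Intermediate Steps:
A(M, z) = 3 + M
A(4, 2)*K = (3 + 4)*65 = 7*65 = 455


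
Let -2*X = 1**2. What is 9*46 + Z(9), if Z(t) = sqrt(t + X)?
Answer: 414 + sqrt(34)/2 ≈ 416.92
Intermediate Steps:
X = -1/2 (X = -1/2*1**2 = -1/2*1 = -1/2 ≈ -0.50000)
Z(t) = sqrt(-1/2 + t) (Z(t) = sqrt(t - 1/2) = sqrt(-1/2 + t))
9*46 + Z(9) = 9*46 + sqrt(-2 + 4*9)/2 = 414 + sqrt(-2 + 36)/2 = 414 + sqrt(34)/2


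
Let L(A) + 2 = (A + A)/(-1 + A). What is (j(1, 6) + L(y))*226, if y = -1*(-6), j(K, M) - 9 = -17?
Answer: -8588/5 ≈ -1717.6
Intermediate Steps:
j(K, M) = -8 (j(K, M) = 9 - 17 = -8)
y = 6
L(A) = -2 + 2*A/(-1 + A) (L(A) = -2 + (A + A)/(-1 + A) = -2 + (2*A)/(-1 + A) = -2 + 2*A/(-1 + A))
(j(1, 6) + L(y))*226 = (-8 + 2/(-1 + 6))*226 = (-8 + 2/5)*226 = -38/5*226 = -8588/5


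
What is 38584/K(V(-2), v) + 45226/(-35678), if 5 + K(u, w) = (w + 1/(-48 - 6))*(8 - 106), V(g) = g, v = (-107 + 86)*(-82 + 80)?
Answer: -10549535993/992008951 ≈ -10.635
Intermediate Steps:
v = 42 (v = -21*(-2) = 42)
K(u, w) = -86/27 - 98*w (K(u, w) = -5 + (w + 1/(-48 - 6))*(8 - 106) = -5 + (w + 1/(-54))*(-98) = -5 + (w - 1/54)*(-98) = -5 + (-1/54 + w)*(-98) = -5 + (49/27 - 98*w) = -86/27 - 98*w)
38584/K(V(-2), v) + 45226/(-35678) = 38584/(-86/27 - 98*42) + 45226/(-35678) = 38584/(-86/27 - 4116) + 45226*(-1/35678) = 38584/(-111218/27) - 22613/17839 = 38584*(-27/111218) - 22613/17839 = -520884/55609 - 22613/17839 = -10549535993/992008951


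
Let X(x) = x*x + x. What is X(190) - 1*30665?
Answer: 5625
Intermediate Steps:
X(x) = x + x**2 (X(x) = x**2 + x = x + x**2)
X(190) - 1*30665 = 190*(1 + 190) - 1*30665 = 190*191 - 30665 = 36290 - 30665 = 5625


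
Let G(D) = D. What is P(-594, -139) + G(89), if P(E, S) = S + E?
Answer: -644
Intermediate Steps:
P(E, S) = E + S
P(-594, -139) + G(89) = (-594 - 139) + 89 = -733 + 89 = -644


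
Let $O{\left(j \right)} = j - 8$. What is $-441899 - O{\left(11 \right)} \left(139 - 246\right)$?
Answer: $-441578$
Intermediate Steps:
$O{\left(j \right)} = -8 + j$
$-441899 - O{\left(11 \right)} \left(139 - 246\right) = -441899 - \left(-8 + 11\right) \left(139 - 246\right) = -441899 - 3 \left(-107\right) = -441899 - -321 = -441899 + 321 = -441578$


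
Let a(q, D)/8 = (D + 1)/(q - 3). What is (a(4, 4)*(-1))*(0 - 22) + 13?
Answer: 893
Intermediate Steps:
a(q, D) = 8*(1 + D)/(-3 + q) (a(q, D) = 8*((D + 1)/(q - 3)) = 8*((1 + D)/(-3 + q)) = 8*(1 + D)/(-3 + q))
(a(4, 4)*(-1))*(0 - 22) + 13 = ((8*(1 + 4)/(-3 + 4))*(-1))*(0 - 22) + 13 = ((8*5/1)*(-1))*(-22) + 13 = ((8*1*5)*(-1))*(-22) + 13 = (40*(-1))*(-22) + 13 = -40*(-22) + 13 = 880 + 13 = 893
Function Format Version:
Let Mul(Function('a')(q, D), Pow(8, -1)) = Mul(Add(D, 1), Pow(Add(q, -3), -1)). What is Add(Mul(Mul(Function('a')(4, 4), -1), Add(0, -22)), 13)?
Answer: 893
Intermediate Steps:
Function('a')(q, D) = Mul(8, Pow(Add(-3, q), -1), Add(1, D)) (Function('a')(q, D) = Mul(8, Mul(Add(D, 1), Pow(Add(q, -3), -1))) = Mul(8, Mul(Add(1, D), Pow(Add(-3, q), -1))) = Mul(8, Mul(Pow(Add(-3, q), -1), Add(1, D))) = Mul(8, Pow(Add(-3, q), -1), Add(1, D)))
Add(Mul(Mul(Function('a')(4, 4), -1), Add(0, -22)), 13) = Add(Mul(Mul(Mul(8, Pow(Add(-3, 4), -1), Add(1, 4)), -1), Add(0, -22)), 13) = Add(Mul(Mul(Mul(8, Pow(1, -1), 5), -1), -22), 13) = Add(Mul(Mul(Mul(8, 1, 5), -1), -22), 13) = Add(Mul(Mul(40, -1), -22), 13) = Add(Mul(-40, -22), 13) = Add(880, 13) = 893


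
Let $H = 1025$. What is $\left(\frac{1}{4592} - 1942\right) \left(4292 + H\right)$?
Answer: $- \frac{47415214171}{4592} \approx -1.0326 \cdot 10^{7}$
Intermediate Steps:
$\left(\frac{1}{4592} - 1942\right) \left(4292 + H\right) = \left(\frac{1}{4592} - 1942\right) \left(4292 + 1025\right) = \left(\frac{1}{4592} - 1942\right) 5317 = \left(- \frac{8917663}{4592}\right) 5317 = - \frac{47415214171}{4592}$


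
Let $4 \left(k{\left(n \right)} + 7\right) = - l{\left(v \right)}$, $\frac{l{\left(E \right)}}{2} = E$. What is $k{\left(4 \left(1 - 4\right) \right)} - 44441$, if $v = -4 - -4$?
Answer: $-44448$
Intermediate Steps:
$v = 0$ ($v = -4 + 4 = 0$)
$l{\left(E \right)} = 2 E$
$k{\left(n \right)} = -7$ ($k{\left(n \right)} = -7 + \frac{\left(-1\right) 2 \cdot 0}{4} = -7 + \frac{\left(-1\right) 0}{4} = -7 + \frac{1}{4} \cdot 0 = -7 + 0 = -7$)
$k{\left(4 \left(1 - 4\right) \right)} - 44441 = -7 - 44441 = -44448$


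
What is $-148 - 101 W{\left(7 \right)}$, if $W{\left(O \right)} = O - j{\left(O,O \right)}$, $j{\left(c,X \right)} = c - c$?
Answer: $-855$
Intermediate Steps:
$j{\left(c,X \right)} = 0$
$W{\left(O \right)} = O$ ($W{\left(O \right)} = O - 0 = O + 0 = O$)
$-148 - 101 W{\left(7 \right)} = -148 - 707 = -855$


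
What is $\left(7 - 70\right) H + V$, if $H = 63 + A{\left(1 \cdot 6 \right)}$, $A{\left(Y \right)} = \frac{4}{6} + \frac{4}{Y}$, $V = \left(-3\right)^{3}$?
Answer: $-4080$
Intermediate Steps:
$V = -27$
$A{\left(Y \right)} = \frac{2}{3} + \frac{4}{Y}$ ($A{\left(Y \right)} = 4 \cdot \frac{1}{6} + \frac{4}{Y} = \frac{2}{3} + \frac{4}{Y}$)
$H = \frac{193}{3}$ ($H = 63 + \left(\frac{2}{3} + \frac{4}{1 \cdot 6}\right) = 63 + \left(\frac{2}{3} + \frac{4}{6}\right) = 63 + \left(\frac{2}{3} + 4 \cdot \frac{1}{6}\right) = 63 + \left(\frac{2}{3} + \frac{2}{3}\right) = 63 + \frac{4}{3} = \frac{193}{3} \approx 64.333$)
$\left(7 - 70\right) H + V = \left(7 - 70\right) \frac{193}{3} - 27 = \left(-63\right) \frac{193}{3} - 27 = -4053 - 27 = -4080$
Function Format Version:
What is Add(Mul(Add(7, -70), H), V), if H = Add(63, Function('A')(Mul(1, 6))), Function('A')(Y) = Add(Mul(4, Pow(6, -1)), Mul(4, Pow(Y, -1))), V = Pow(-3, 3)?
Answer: -4080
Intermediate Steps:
V = -27
Function('A')(Y) = Add(Rational(2, 3), Mul(4, Pow(Y, -1))) (Function('A')(Y) = Add(Mul(4, Rational(1, 6)), Mul(4, Pow(Y, -1))) = Add(Rational(2, 3), Mul(4, Pow(Y, -1))))
H = Rational(193, 3) (H = Add(63, Add(Rational(2, 3), Mul(4, Pow(Mul(1, 6), -1)))) = Add(63, Add(Rational(2, 3), Mul(4, Pow(6, -1)))) = Add(63, Add(Rational(2, 3), Mul(4, Rational(1, 6)))) = Add(63, Add(Rational(2, 3), Rational(2, 3))) = Add(63, Rational(4, 3)) = Rational(193, 3) ≈ 64.333)
Add(Mul(Add(7, -70), H), V) = Add(Mul(Add(7, -70), Rational(193, 3)), -27) = Add(Mul(-63, Rational(193, 3)), -27) = Add(-4053, -27) = -4080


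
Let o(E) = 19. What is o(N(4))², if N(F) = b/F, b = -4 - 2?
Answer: 361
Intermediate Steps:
b = -6
N(F) = -6/F
o(N(4))² = 19² = 361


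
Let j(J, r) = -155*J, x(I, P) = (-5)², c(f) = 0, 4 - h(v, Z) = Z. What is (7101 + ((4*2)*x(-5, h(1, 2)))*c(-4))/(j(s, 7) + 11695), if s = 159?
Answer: -7101/12950 ≈ -0.54834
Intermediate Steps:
h(v, Z) = 4 - Z
x(I, P) = 25
(7101 + ((4*2)*x(-5, h(1, 2)))*c(-4))/(j(s, 7) + 11695) = (7101 + ((4*2)*25)*0)/(-155*159 + 11695) = (7101 + (8*25)*0)/(-24645 + 11695) = (7101 + 200*0)/(-12950) = (7101 + 0)*(-1/12950) = 7101*(-1/12950) = -7101/12950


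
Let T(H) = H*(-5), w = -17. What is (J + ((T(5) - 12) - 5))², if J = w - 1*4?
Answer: 3969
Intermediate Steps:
T(H) = -5*H
J = -21 (J = -17 - 1*4 = -17 - 4 = -21)
(J + ((T(5) - 12) - 5))² = (-21 + ((-5*5 - 12) - 5))² = (-21 + ((-25 - 12) - 5))² = (-21 + (-37 - 5))² = (-21 - 42)² = (-63)² = 3969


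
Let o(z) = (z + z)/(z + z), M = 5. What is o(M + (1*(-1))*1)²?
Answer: 1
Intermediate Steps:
o(z) = 1 (o(z) = (2*z)/((2*z)) = (2*z)*(1/(2*z)) = 1)
o(M + (1*(-1))*1)² = 1² = 1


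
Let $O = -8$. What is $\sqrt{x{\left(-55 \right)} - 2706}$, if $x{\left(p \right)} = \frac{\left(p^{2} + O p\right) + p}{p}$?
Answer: $4 i \sqrt{173} \approx 52.612 i$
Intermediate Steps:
$x{\left(p \right)} = \frac{p^{2} - 7 p}{p}$ ($x{\left(p \right)} = \frac{\left(p^{2} - 8 p\right) + p}{p} = \frac{p^{2} - 7 p}{p}$)
$\sqrt{x{\left(-55 \right)} - 2706} = \sqrt{\left(-7 - 55\right) - 2706} = \sqrt{-62 - 2706} = \sqrt{-2768} = 4 i \sqrt{173}$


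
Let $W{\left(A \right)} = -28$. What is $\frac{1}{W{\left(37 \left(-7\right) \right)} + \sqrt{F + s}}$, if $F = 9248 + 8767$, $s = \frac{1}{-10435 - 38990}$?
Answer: $\frac{691950}{425821087} + \frac{5 \sqrt{1760303746398}}{851642174} \approx 0.0094144$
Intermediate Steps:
$s = - \frac{1}{49425}$ ($s = \frac{1}{-49425} = - \frac{1}{49425} \approx -2.0233 \cdot 10^{-5}$)
$F = 18015$
$\frac{1}{W{\left(37 \left(-7\right) \right)} + \sqrt{F + s}} = \frac{1}{-28 + \sqrt{18015 - \frac{1}{49425}}} = \frac{1}{-28 + \sqrt{\frac{890391374}{49425}}} = \frac{1}{-28 + \frac{\sqrt{1760303746398}}{9885}}$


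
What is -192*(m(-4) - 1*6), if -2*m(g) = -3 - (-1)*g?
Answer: 480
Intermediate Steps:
m(g) = 3/2 - g/2 (m(g) = -(-3 - (-1)*g)/2 = -(-3 + g)/2 = 3/2 - g/2)
-192*(m(-4) - 1*6) = -192*((3/2 - 1/2*(-4)) - 1*6) = -192*((3/2 + 2) - 6) = -192*(7/2 - 6) = -192*(-5/2) = 480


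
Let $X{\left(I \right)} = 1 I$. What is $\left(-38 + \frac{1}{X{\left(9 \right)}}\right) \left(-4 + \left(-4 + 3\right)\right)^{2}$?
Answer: $- \frac{8525}{9} \approx -947.22$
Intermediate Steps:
$X{\left(I \right)} = I$
$\left(-38 + \frac{1}{X{\left(9 \right)}}\right) \left(-4 + \left(-4 + 3\right)\right)^{2} = \left(-38 + \frac{1}{9}\right) \left(-4 + \left(-4 + 3\right)\right)^{2} = \left(-38 + \frac{1}{9}\right) \left(-4 - 1\right)^{2} = - \frac{341 \left(-5\right)^{2}}{9} = \left(- \frac{341}{9}\right) 25 = - \frac{8525}{9}$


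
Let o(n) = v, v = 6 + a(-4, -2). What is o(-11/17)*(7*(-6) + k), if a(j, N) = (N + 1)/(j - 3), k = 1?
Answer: -1763/7 ≈ -251.86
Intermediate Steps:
a(j, N) = (1 + N)/(-3 + j)
v = 43/7 (v = 6 + (1 - 2)/(-3 - 4) = 6 - 1/(-7) = 6 - ⅐*(-1) = 6 + ⅐ = 43/7 ≈ 6.1429)
o(n) = 43/7
o(-11/17)*(7*(-6) + k) = 43*(7*(-6) + 1)/7 = 43*(-42 + 1)/7 = (43/7)*(-41) = -1763/7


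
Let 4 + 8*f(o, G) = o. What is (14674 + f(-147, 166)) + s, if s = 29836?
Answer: 355929/8 ≈ 44491.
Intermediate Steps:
f(o, G) = -½ + o/8
(14674 + f(-147, 166)) + s = (14674 + (-½ + (⅛)*(-147))) + 29836 = (14674 + (-½ - 147/8)) + 29836 = (14674 - 151/8) + 29836 = 117241/8 + 29836 = 355929/8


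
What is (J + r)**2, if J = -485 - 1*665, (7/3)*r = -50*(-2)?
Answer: 60062500/49 ≈ 1.2258e+6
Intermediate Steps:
r = 300/7 (r = 3*(-50*(-2))/7 = (3/7)*100 = 300/7 ≈ 42.857)
J = -1150 (J = -485 - 665 = -1150)
(J + r)**2 = (-1150 + 300/7)**2 = (-7750/7)**2 = 60062500/49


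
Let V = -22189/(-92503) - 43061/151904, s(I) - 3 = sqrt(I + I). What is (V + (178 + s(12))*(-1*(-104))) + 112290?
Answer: 1842357685229341/14051575712 + 208*sqrt(6) ≈ 1.3162e+5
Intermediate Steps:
s(I) = 3 + sqrt(2)*sqrt(I) (s(I) = 3 + sqrt(I + I) = 3 + sqrt(2*I) = 3 + sqrt(2)*sqrt(I))
V = -612673827/14051575712 (V = -22189*(-1/92503) - 43061*1/151904 = 22189/92503 - 43061/151904 = -612673827/14051575712 ≈ -0.043602)
(V + (178 + s(12))*(-1*(-104))) + 112290 = (-612673827/14051575712 + (178 + (3 + sqrt(2)*sqrt(12)))*(-1*(-104))) + 112290 = (-612673827/14051575712 + (178 + (3 + sqrt(2)*(2*sqrt(3))))*104) + 112290 = (-612673827/14051575712 + (178 + (3 + 2*sqrt(6)))*104) + 112290 = (-612673827/14051575712 + (181 + 2*sqrt(6))*104) + 112290 = (-612673827/14051575712 + (18824 + 208*sqrt(6))) + 112290 = (264506248528861/14051575712 + 208*sqrt(6)) + 112290 = 1842357685229341/14051575712 + 208*sqrt(6)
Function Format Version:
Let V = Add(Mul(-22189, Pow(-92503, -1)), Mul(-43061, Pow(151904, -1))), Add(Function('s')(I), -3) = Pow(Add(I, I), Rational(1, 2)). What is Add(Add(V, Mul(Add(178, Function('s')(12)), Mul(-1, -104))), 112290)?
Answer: Add(Rational(1842357685229341, 14051575712), Mul(208, Pow(6, Rational(1, 2)))) ≈ 1.3162e+5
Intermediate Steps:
Function('s')(I) = Add(3, Mul(Pow(2, Rational(1, 2)), Pow(I, Rational(1, 2)))) (Function('s')(I) = Add(3, Pow(Add(I, I), Rational(1, 2))) = Add(3, Pow(Mul(2, I), Rational(1, 2))) = Add(3, Mul(Pow(2, Rational(1, 2)), Pow(I, Rational(1, 2)))))
V = Rational(-612673827, 14051575712) (V = Add(Mul(-22189, Rational(-1, 92503)), Mul(-43061, Rational(1, 151904))) = Add(Rational(22189, 92503), Rational(-43061, 151904)) = Rational(-612673827, 14051575712) ≈ -0.043602)
Add(Add(V, Mul(Add(178, Function('s')(12)), Mul(-1, -104))), 112290) = Add(Add(Rational(-612673827, 14051575712), Mul(Add(178, Add(3, Mul(Pow(2, Rational(1, 2)), Pow(12, Rational(1, 2))))), Mul(-1, -104))), 112290) = Add(Add(Rational(-612673827, 14051575712), Mul(Add(178, Add(3, Mul(Pow(2, Rational(1, 2)), Mul(2, Pow(3, Rational(1, 2)))))), 104)), 112290) = Add(Add(Rational(-612673827, 14051575712), Mul(Add(178, Add(3, Mul(2, Pow(6, Rational(1, 2))))), 104)), 112290) = Add(Add(Rational(-612673827, 14051575712), Mul(Add(181, Mul(2, Pow(6, Rational(1, 2)))), 104)), 112290) = Add(Add(Rational(-612673827, 14051575712), Add(18824, Mul(208, Pow(6, Rational(1, 2))))), 112290) = Add(Add(Rational(264506248528861, 14051575712), Mul(208, Pow(6, Rational(1, 2)))), 112290) = Add(Rational(1842357685229341, 14051575712), Mul(208, Pow(6, Rational(1, 2))))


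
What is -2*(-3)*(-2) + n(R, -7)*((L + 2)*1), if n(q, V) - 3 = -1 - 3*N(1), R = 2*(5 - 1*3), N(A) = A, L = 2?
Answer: -16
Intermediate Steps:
R = 4 (R = 2*(5 - 3) = 2*2 = 4)
n(q, V) = -1 (n(q, V) = 3 + (-1 - 3*1) = 3 + (-1 - 3) = 3 - 4 = -1)
-2*(-3)*(-2) + n(R, -7)*((L + 2)*1) = -2*(-3)*(-2) - (2 + 2) = 6*(-2) - 4 = -12 - 1*4 = -12 - 4 = -16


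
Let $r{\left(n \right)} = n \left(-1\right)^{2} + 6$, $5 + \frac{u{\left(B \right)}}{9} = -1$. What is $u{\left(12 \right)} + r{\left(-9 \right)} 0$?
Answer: $-54$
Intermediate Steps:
$u{\left(B \right)} = -54$ ($u{\left(B \right)} = -45 + 9 \left(-1\right) = -45 - 9 = -54$)
$r{\left(n \right)} = 6 + n$ ($r{\left(n \right)} = n 1 + 6 = n + 6 = 6 + n$)
$u{\left(12 \right)} + r{\left(-9 \right)} 0 = -54 + \left(6 - 9\right) 0 = -54 - 0 = -54 + 0 = -54$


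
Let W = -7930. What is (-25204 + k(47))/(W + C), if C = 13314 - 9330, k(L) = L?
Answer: 25157/3946 ≈ 6.3753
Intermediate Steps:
C = 3984
(-25204 + k(47))/(W + C) = (-25204 + 47)/(-7930 + 3984) = -25157/(-3946) = -25157*(-1/3946) = 25157/3946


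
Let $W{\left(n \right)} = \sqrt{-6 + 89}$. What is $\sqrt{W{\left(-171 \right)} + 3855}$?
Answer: $\sqrt{3855 + \sqrt{83}} \approx 62.162$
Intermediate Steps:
$W{\left(n \right)} = \sqrt{83}$
$\sqrt{W{\left(-171 \right)} + 3855} = \sqrt{\sqrt{83} + 3855} = \sqrt{3855 + \sqrt{83}}$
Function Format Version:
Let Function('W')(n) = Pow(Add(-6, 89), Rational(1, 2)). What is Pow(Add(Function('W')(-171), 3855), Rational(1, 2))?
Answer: Pow(Add(3855, Pow(83, Rational(1, 2))), Rational(1, 2)) ≈ 62.162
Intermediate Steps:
Function('W')(n) = Pow(83, Rational(1, 2))
Pow(Add(Function('W')(-171), 3855), Rational(1, 2)) = Pow(Add(Pow(83, Rational(1, 2)), 3855), Rational(1, 2)) = Pow(Add(3855, Pow(83, Rational(1, 2))), Rational(1, 2))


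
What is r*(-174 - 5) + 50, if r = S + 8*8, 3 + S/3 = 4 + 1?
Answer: -12480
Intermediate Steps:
S = 6 (S = -9 + 3*(4 + 1) = -9 + 3*5 = -9 + 15 = 6)
r = 70 (r = 6 + 8*8 = 6 + 64 = 70)
r*(-174 - 5) + 50 = 70*(-174 - 5) + 50 = 70*(-179) + 50 = -12530 + 50 = -12480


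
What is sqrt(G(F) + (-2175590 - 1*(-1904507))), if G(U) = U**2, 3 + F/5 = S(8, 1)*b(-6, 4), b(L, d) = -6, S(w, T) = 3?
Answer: I*sqrt(260058) ≈ 509.96*I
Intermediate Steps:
F = -105 (F = -15 + 5*(3*(-6)) = -15 + 5*(-18) = -15 - 90 = -105)
sqrt(G(F) + (-2175590 - 1*(-1904507))) = sqrt((-105)**2 + (-2175590 - 1*(-1904507))) = sqrt(11025 + (-2175590 + 1904507)) = sqrt(11025 - 271083) = sqrt(-260058) = I*sqrt(260058)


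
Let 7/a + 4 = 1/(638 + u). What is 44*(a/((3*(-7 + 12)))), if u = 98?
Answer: -226688/44145 ≈ -5.1351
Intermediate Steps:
a = -5152/2943 (a = 7/(-4 + 1/(638 + 98)) = 7/(-4 + 1/736) = 7/(-2943/736) = 7*(-736/2943) = -5152/2943 ≈ -1.7506)
44*(a/((3*(-7 + 12)))) = 44*(-5152*1/(3*(-7 + 12))/2943) = 44*(-5152/(2943*(3*5))) = 44*(-5152/2943/15) = 44*(-5152/2943*1/15) = 44*(-5152/44145) = -226688/44145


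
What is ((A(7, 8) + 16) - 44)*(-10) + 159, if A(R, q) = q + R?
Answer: 289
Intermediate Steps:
A(R, q) = R + q
((A(7, 8) + 16) - 44)*(-10) + 159 = (((7 + 8) + 16) - 44)*(-10) + 159 = ((15 + 16) - 44)*(-10) + 159 = (31 - 44)*(-10) + 159 = -13*(-10) + 159 = 130 + 159 = 289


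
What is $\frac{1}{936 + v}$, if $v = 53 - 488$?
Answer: $\frac{1}{501} \approx 0.001996$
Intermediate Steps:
$v = -435$ ($v = 53 - 488 = -435$)
$\frac{1}{936 + v} = \frac{1}{936 - 435} = \frac{1}{501}$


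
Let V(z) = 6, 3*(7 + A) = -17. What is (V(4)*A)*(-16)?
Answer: 1216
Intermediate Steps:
A = -38/3 (A = -7 + (⅓)*(-17) = -7 - 17/3 = -38/3 ≈ -12.667)
(V(4)*A)*(-16) = (6*(-38/3))*(-16) = -76*(-16) = 1216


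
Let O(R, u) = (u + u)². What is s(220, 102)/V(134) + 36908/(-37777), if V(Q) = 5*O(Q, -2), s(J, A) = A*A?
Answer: 97519817/755540 ≈ 129.07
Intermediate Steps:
s(J, A) = A²
O(R, u) = 4*u² (O(R, u) = (2*u)² = 4*u²)
V(Q) = 80 (V(Q) = 5*(4*(-2)²) = 5*(4*4) = 5*16 = 80)
s(220, 102)/V(134) + 36908/(-37777) = 102²/80 + 36908/(-37777) = 10404*(1/80) + 36908*(-1/37777) = 2601/20 - 36908/37777 = 97519817/755540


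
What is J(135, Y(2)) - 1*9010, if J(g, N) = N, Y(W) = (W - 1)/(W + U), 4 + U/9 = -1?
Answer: -387431/43 ≈ -9010.0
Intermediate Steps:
U = -45 (U = -36 + 9*(-1) = -36 - 9 = -45)
Y(W) = (-1 + W)/(-45 + W) (Y(W) = (W - 1)/(W - 45) = (-1 + W)/(-45 + W))
J(135, Y(2)) - 1*9010 = (-1 + 2)/(-45 + 2) - 1*9010 = 1/(-43) - 9010 = -1/43*1 - 9010 = -1/43 - 9010 = -387431/43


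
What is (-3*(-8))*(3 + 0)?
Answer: 72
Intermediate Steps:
(-3*(-8))*(3 + 0) = 24*3 = 72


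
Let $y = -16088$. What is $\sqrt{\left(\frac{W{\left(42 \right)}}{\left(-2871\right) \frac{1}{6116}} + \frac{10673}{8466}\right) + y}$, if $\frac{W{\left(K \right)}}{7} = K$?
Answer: $\frac{3 i \sqrt{12437208356894}}{81838} \approx 129.28 i$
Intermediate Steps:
$W{\left(K \right)} = 7 K$
$\sqrt{\left(\frac{W{\left(42 \right)}}{\left(-2871\right) \frac{1}{6116}} + \frac{10673}{8466}\right) + y} = \sqrt{\left(\frac{7 \cdot 42}{\left(-2871\right) \frac{1}{6116}} + \frac{10673}{8466}\right) - 16088} = \sqrt{\left(\frac{294}{\left(-2871\right) \frac{1}{6116}} + 10673 \cdot \frac{1}{8466}\right) - 16088} = \sqrt{\left(\frac{294}{- \frac{261}{556}} + \frac{10673}{8466}\right) - 16088} = \sqrt{\left(294 \left(- \frac{556}{261}\right) + \frac{10673}{8466}\right) - 16088} = \sqrt{\left(- \frac{54488}{87} + \frac{10673}{8466}\right) - 16088} = \sqrt{- \frac{51151873}{81838} - 16088} = \sqrt{- \frac{1367761617}{81838}} = \frac{3 i \sqrt{12437208356894}}{81838}$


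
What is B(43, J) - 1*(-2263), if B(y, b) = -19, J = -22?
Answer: 2244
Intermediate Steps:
B(43, J) - 1*(-2263) = -19 - 1*(-2263) = -19 + 2263 = 2244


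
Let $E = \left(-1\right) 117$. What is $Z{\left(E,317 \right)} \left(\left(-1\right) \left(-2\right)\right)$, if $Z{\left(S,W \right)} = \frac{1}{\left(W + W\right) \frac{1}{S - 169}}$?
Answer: $- \frac{286}{317} \approx -0.90221$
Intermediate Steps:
$E = -117$
$Z{\left(S,W \right)} = \frac{-169 + S}{2 W}$ ($Z{\left(S,W \right)} = \frac{1}{2 W \frac{1}{-169 + S}} = \frac{-169 + S}{2 W}$)
$Z{\left(E,317 \right)} \left(\left(-1\right) \left(-2\right)\right) = \frac{-169 - 117}{2 \cdot 317} \left(\left(-1\right) \left(-2\right)\right) = \frac{1}{2} \cdot \frac{1}{317} \left(-286\right) 2 = \left(- \frac{143}{317}\right) 2 = - \frac{286}{317}$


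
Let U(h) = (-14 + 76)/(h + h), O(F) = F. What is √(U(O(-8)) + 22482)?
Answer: 5*√14386/4 ≈ 149.93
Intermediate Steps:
U(h) = 31/h (U(h) = 62/((2*h)) = 62*(1/(2*h)) = 31/h)
√(U(O(-8)) + 22482) = √(31/(-8) + 22482) = √(31*(-⅛) + 22482) = √(-31/8 + 22482) = √(179825/8) = 5*√14386/4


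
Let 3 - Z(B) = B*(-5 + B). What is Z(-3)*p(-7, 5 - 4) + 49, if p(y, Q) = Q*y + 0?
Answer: 196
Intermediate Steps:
p(y, Q) = Q*y
Z(B) = 3 - B*(-5 + B)
Z(-3)*p(-7, 5 - 4) + 49 = (3 - 1*(-3)**2 + 5*(-3))*((5 - 4)*(-7)) + 49 = (3 - 1*9 - 15)*(1*(-7)) + 49 = (3 - 9 - 15)*(-7) + 49 = -21*(-7) + 49 = 147 + 49 = 196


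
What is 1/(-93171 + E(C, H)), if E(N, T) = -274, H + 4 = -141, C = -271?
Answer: -1/93445 ≈ -1.0701e-5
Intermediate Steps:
H = -145 (H = -4 - 141 = -145)
1/(-93171 + E(C, H)) = 1/(-93171 - 274) = 1/(-93445) = -1/93445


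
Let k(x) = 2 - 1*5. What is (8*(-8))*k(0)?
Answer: 192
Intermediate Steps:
k(x) = -3 (k(x) = 2 - 5 = -3)
(8*(-8))*k(0) = (8*(-8))*(-3) = -64*(-3) = 192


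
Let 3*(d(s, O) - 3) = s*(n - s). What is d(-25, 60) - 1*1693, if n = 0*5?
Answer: -5695/3 ≈ -1898.3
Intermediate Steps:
n = 0
d(s, O) = 3 - s²/3 (d(s, O) = 3 + (s*(0 - s))/3 = 3 + (s*(-s))/3 = 3 + (-s²)/3 = 3 - s²/3)
d(-25, 60) - 1*1693 = (3 - ⅓*(-25)²) - 1*1693 = (3 - ⅓*625) - 1693 = (3 - 625/3) - 1693 = -616/3 - 1693 = -5695/3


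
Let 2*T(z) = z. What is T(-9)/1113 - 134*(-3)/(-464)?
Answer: -74919/86072 ≈ -0.87042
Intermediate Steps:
T(z) = z/2
T(-9)/1113 - 134*(-3)/(-464) = ((½)*(-9))/1113 - 134*(-3)/(-464) = -9/2*1/1113 + 402*(-1/464) = -3/742 - 201/232 = -74919/86072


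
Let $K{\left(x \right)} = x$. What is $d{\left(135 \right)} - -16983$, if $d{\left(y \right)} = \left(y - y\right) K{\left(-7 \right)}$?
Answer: $16983$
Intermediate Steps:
$d{\left(y \right)} = 0$ ($d{\left(y \right)} = \left(y - y\right) \left(-7\right) = 0 \left(-7\right) = 0$)
$d{\left(135 \right)} - -16983 = 0 - -16983 = 0 + 16983 = 16983$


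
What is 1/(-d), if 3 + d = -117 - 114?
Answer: 1/234 ≈ 0.0042735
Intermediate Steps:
d = -234 (d = -3 + (-117 - 114) = -3 - 231 = -234)
1/(-d) = 1/(-1*(-234)) = 1/234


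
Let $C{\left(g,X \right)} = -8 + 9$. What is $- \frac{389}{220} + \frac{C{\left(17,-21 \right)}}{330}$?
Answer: $- \frac{233}{132} \approx -1.7652$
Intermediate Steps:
$C{\left(g,X \right)} = 1$
$- \frac{389}{220} + \frac{C{\left(17,-21 \right)}}{330} = - \frac{389}{220} + 1 \cdot \frac{1}{330} = \left(-389\right) \frac{1}{220} + 1 \cdot \frac{1}{330} = - \frac{389}{220} + \frac{1}{330} = - \frac{233}{132}$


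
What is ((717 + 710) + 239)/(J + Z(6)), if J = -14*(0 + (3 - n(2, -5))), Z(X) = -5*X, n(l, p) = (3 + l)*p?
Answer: -833/211 ≈ -3.9479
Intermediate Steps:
n(l, p) = p*(3 + l)
J = -392 (J = -14*(0 + (3 - (-5)*(3 + 2))) = -14*(0 + (3 - (-5)*5)) = -14*(0 + (3 - 1*(-25))) = -14*(0 + (3 + 25)) = -14*(0 + 28) = -14*28 = -392)
((717 + 710) + 239)/(J + Z(6)) = ((717 + 710) + 239)/(-392 - 5*6) = (1427 + 239)/(-392 - 30) = 1666/(-422) = 1666*(-1/422) = -833/211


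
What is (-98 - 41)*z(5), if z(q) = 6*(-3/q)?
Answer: 2502/5 ≈ 500.40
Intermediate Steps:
z(q) = -18/q
(-98 - 41)*z(5) = (-98 - 41)*(-18/5) = -(-2502)/5 = -139*(-18/5) = 2502/5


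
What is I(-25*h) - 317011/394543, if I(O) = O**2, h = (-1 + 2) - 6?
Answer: 6164417364/394543 ≈ 15624.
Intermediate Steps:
h = -5 (h = 1 - 6 = -5)
I(-25*h) - 317011/394543 = (-25*(-5))**2 - 317011/394543 = 125**2 - 317011*1/394543 = 15625 - 317011/394543 = 6164417364/394543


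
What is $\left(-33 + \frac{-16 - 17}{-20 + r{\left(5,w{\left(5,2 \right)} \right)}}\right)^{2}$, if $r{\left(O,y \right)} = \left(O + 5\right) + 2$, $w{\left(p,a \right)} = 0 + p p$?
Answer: $\frac{53361}{64} \approx 833.77$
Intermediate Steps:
$w{\left(p,a \right)} = p^{2}$ ($w{\left(p,a \right)} = 0 + p^{2} = p^{2}$)
$r{\left(O,y \right)} = 7 + O$ ($r{\left(O,y \right)} = \left(5 + O\right) + 2 = 7 + O$)
$\left(-33 + \frac{-16 - 17}{-20 + r{\left(5,w{\left(5,2 \right)} \right)}}\right)^{2} = \left(-33 + \frac{-16 - 17}{-20 + \left(7 + 5\right)}\right)^{2} = \left(-33 - \frac{33}{-20 + 12}\right)^{2} = \left(-33 - \frac{33}{-8}\right)^{2} = \left(-33 - - \frac{33}{8}\right)^{2} = \left(-33 + \frac{33}{8}\right)^{2} = \left(- \frac{231}{8}\right)^{2} = \frac{53361}{64}$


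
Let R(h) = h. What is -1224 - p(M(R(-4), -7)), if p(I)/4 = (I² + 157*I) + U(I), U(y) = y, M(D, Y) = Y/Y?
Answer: -1860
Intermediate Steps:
M(D, Y) = 1
p(I) = 4*I² + 632*I (p(I) = 4*((I² + 157*I) + I) = 4*(I² + 158*I) = 4*I² + 632*I)
-1224 - p(M(R(-4), -7)) = -1224 - 4*(158 + 1) = -1224 - 4*159 = -1224 - 1*636 = -1224 - 636 = -1860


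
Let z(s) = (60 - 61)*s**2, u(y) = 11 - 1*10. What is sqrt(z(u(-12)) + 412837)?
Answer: 2*sqrt(103209) ≈ 642.52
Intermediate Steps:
u(y) = 1 (u(y) = 11 - 10 = 1)
z(s) = -s**2
sqrt(z(u(-12)) + 412837) = sqrt(-1*1**2 + 412837) = sqrt(-1*1 + 412837) = sqrt(-1 + 412837) = sqrt(412836) = 2*sqrt(103209)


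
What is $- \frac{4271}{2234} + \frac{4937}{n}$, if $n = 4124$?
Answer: $- \frac{3292173}{4606508} \approx -0.71468$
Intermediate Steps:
$- \frac{4271}{2234} + \frac{4937}{n} = - \frac{4271}{2234} + \frac{4937}{4124} = - \frac{3292173}{4606508}$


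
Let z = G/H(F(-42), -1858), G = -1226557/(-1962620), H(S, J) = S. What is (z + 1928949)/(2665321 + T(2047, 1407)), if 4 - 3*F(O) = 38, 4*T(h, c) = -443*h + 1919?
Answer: 128716988457249/162758598747140 ≈ 0.79085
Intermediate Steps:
T(h, c) = 1919/4 - 443*h/4 (T(h, c) = (-443*h + 1919)/4 = (1919 - 443*h)/4 = 1919/4 - 443*h/4)
F(O) = -34/3 (F(O) = 4/3 - 1/3*38 = 4/3 - 38/3 = -34/3)
G = 1226557/1962620 (G = -1226557*(-1/1962620) = 1226557/1962620 ≈ 0.62496)
z = -3679671/66729080 (z = 1226557/(1962620*(-34/3)) = (1226557/1962620)*(-3/34) = -3679671/66729080 ≈ -0.055143)
(z + 1928949)/(2665321 + T(2047, 1407)) = (-3679671/66729080 + 1928949)/(2665321 + (1919/4 - 443/4*2047)) = 128716988457249/(66729080*(2665321 + (1919/4 - 906821/4))) = 128716988457249/(66729080*(2665321 - 452451/2)) = 128716988457249/(66729080*(4878191/2)) = (128716988457249/66729080)*(2/4878191) = 128716988457249/162758598747140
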